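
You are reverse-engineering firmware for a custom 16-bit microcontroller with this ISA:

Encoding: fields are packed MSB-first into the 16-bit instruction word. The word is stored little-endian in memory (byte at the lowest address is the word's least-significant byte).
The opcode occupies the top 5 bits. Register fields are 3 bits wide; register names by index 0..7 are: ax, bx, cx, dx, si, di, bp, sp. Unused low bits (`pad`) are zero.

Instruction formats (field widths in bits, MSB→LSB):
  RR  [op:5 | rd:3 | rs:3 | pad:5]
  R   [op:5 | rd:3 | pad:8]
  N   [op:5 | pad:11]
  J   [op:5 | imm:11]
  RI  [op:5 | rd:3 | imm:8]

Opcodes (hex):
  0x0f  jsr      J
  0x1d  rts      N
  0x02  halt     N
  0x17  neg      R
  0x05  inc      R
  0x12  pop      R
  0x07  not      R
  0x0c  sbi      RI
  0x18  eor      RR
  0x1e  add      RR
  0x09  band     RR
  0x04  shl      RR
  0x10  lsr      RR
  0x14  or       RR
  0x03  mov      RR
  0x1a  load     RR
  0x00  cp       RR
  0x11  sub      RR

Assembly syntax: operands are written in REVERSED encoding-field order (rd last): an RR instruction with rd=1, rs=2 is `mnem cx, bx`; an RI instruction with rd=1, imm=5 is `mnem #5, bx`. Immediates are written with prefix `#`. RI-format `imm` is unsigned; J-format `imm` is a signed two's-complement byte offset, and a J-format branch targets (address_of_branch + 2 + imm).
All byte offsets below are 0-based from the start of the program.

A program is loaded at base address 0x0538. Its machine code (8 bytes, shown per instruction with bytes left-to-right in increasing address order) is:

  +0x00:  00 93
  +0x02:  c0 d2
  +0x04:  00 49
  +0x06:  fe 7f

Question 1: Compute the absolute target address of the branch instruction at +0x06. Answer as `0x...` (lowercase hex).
+0x06: fe 7f ⇒ word 0x7ffe (little)
  op=0x7ffe>>11=0xf ⇒ jsr (J)
  imm: (w>>0)&0x7ff=0x7fe (s11→-2) → #-2
  target = base 0x0538 + off 0x06 + 2 + imm -2 = 0x053e

0x053e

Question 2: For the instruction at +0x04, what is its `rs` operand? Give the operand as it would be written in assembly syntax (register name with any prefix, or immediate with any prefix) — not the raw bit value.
ax

[04] 00 49 → 0x4900
  op=0x4900>>11=0x9 ⇒ band (RR)
  rd: (w>>8)&0x7=0x1 → bx
  rs: (w>>5)&0x7=0x0 → ax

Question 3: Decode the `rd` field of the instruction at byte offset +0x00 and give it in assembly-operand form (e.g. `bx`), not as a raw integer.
dx

@+00  little-endian(00 93) = 0x9300
  op=0x9300>>11=0x12 ⇒ pop (R)
  [10:8] rd=3 = dx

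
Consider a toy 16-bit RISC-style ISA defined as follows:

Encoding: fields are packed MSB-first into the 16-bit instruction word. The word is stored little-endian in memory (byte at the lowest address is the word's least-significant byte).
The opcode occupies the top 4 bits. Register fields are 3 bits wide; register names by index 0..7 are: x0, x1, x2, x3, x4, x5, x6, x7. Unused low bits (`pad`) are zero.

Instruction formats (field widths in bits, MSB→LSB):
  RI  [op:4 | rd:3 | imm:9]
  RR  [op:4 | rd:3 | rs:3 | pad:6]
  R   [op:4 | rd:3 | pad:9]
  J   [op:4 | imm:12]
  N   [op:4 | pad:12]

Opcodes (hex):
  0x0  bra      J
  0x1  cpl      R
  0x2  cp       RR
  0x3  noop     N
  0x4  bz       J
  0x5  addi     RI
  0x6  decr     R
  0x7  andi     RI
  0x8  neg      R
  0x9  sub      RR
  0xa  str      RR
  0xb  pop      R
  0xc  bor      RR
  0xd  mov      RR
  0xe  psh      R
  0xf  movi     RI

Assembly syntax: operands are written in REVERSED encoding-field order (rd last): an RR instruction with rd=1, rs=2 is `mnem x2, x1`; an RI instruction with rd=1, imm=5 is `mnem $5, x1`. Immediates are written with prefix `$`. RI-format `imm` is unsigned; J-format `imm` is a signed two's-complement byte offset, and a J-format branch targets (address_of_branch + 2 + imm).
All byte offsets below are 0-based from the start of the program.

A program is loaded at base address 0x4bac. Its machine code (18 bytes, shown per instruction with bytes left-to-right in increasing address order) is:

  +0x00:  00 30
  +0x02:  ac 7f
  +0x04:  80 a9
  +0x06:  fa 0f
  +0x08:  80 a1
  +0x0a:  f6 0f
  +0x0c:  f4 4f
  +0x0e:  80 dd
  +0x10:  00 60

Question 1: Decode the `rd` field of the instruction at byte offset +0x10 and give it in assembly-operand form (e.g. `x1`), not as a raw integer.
x0

[10] 00 60 → 0x6000
  top 4b → 0x6 → decr [R]
  rd: (w>>9)&0x7=0x0 → x0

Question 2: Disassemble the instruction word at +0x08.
str x6, x0

@+08  little-endian(80 a1) = 0xa180
  op=0xa180>>12=0xa ⇒ str (RR)
  [11:9] rd=0 = x0
  [8:6] rs=6 = x6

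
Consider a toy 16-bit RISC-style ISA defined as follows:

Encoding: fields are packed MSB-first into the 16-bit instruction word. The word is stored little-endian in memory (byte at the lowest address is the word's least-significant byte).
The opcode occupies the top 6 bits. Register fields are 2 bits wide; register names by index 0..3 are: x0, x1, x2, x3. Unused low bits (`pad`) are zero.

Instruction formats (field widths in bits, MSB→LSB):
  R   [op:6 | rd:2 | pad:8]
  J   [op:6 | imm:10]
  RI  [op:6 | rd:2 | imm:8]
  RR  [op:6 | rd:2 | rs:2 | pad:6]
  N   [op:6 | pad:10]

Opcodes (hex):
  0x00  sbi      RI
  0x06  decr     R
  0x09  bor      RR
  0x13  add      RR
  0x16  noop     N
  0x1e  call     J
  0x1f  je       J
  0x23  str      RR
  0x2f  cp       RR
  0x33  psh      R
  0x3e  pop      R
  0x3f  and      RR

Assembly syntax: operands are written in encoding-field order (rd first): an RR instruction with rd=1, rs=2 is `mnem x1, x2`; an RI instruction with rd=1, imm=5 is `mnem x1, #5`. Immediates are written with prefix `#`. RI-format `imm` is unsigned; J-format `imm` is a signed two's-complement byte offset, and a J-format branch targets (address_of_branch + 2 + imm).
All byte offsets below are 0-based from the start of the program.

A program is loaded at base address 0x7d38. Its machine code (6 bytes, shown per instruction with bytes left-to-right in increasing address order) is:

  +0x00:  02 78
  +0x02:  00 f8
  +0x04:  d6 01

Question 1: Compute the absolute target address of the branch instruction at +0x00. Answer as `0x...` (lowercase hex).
0x7d3c

+0x00: 02 78 ⇒ word 0x7802 (little)
  op=0x7802>>10=0x1e ⇒ call (J)
  imm@[9:0]=0x2 ⇒ #2
  target = base 0x7d38 + off 0x00 + 2 + imm 2 = 0x7d3c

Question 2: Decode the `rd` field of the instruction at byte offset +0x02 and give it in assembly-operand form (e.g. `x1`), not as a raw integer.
x0

@+02  little-endian(00 f8) = 0xf800
  top 6b → 0x3e → pop [R]
  [9:8] rd=0 = x0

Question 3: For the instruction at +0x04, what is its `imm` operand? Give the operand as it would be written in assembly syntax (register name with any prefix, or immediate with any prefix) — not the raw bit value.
#214

off 0x04: read d6 01 as little → 0x01d6
  top 6b → 0x0 → sbi [RI]
  rd@[9:8]=0x1 ⇒ x1
  imm@[7:0]=0xd6 ⇒ #214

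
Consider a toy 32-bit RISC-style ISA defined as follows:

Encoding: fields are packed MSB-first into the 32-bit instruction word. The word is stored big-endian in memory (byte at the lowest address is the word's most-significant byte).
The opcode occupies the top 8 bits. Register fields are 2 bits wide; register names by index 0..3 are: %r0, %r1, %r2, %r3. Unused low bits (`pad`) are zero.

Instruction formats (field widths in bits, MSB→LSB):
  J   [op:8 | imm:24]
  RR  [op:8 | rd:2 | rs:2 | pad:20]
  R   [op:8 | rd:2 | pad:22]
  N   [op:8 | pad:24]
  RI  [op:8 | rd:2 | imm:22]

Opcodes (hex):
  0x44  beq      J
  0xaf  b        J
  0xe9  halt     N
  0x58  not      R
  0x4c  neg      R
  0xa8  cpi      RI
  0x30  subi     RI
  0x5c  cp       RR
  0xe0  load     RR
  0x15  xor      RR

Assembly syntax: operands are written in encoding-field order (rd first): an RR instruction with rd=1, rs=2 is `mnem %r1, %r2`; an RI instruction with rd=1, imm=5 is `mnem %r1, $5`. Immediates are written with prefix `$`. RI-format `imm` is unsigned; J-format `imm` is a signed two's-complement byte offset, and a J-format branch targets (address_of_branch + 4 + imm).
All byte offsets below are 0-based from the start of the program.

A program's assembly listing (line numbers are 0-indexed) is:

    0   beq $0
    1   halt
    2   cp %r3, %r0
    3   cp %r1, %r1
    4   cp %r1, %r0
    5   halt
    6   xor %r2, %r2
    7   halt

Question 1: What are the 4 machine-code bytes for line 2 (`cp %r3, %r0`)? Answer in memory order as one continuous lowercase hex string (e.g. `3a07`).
5cc00000

L2: cp op=0x5c:8|rd=3:2|rs=0:2|pad=0:20 ⇒ 0x5cc00000 ⇒ big 5c c0 00 00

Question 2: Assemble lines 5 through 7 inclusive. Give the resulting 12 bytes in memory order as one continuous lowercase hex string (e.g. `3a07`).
L5: halt op=0xe9:8|pad=0:24 ⇒ 0xe9000000 ⇒ big e9 00 00 00
L6: xor op=0x15:8|rd=2:2|rs=2:2|pad=0:20 ⇒ 0x15a00000 ⇒ big 15 a0 00 00
L7: halt op=0xe9:8|pad=0:24 ⇒ 0xe9000000 ⇒ big e9 00 00 00

e900000015a00000e9000000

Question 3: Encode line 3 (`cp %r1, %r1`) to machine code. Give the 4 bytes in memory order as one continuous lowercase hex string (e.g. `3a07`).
line 3 (cp): pack op=0x5c:8|rd=1:2|rs=1:2|pad=0:20 = 0x5c500000; big→ 5c 50 00 00

5c500000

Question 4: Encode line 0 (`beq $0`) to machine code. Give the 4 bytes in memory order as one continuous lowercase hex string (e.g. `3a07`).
0. beq fields op=0x44:8|imm=0:24 → word 44000000h → 44 00 00 00

44000000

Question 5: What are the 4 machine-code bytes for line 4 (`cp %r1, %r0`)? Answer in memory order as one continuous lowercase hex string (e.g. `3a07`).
5c400000

line 4 (cp): pack op=0x5c:8|rd=1:2|rs=0:2|pad=0:20 = 0x5c400000; big→ 5c 40 00 00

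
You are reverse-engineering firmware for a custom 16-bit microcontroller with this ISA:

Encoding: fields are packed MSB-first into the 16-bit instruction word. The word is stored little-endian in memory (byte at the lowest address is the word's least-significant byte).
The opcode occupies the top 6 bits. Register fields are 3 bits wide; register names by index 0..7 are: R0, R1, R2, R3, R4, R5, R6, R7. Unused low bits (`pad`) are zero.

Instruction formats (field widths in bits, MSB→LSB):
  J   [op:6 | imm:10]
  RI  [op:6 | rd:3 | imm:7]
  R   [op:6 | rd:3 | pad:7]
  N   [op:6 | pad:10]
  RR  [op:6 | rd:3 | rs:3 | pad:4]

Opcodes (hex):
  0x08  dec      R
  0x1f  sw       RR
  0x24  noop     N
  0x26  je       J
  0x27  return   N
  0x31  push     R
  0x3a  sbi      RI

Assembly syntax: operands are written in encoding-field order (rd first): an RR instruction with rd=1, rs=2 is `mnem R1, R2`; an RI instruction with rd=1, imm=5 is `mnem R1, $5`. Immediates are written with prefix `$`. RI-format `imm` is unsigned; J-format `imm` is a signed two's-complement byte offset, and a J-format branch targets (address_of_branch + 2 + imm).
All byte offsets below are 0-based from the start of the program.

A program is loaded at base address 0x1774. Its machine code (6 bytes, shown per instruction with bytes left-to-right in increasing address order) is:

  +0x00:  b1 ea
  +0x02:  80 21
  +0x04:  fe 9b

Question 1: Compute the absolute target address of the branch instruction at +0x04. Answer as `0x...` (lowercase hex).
@+04  little-endian(fe 9b) = 0x9bfe
  top 6b → 0x26 → je [J]
  imm@[9:0]=0x3fe (s10→-2) ⇒ $-2
  target = base 0x1774 + off 0x04 + 2 + imm -2 = 0x1778

0x1778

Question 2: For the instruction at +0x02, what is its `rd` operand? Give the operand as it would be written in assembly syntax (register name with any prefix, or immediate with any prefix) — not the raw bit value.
R3

+0x02: 80 21 ⇒ word 0x2180 (little)
  op=0x2180>>10=0x8 ⇒ dec (R)
  rd@[9:7]=0x3 ⇒ R3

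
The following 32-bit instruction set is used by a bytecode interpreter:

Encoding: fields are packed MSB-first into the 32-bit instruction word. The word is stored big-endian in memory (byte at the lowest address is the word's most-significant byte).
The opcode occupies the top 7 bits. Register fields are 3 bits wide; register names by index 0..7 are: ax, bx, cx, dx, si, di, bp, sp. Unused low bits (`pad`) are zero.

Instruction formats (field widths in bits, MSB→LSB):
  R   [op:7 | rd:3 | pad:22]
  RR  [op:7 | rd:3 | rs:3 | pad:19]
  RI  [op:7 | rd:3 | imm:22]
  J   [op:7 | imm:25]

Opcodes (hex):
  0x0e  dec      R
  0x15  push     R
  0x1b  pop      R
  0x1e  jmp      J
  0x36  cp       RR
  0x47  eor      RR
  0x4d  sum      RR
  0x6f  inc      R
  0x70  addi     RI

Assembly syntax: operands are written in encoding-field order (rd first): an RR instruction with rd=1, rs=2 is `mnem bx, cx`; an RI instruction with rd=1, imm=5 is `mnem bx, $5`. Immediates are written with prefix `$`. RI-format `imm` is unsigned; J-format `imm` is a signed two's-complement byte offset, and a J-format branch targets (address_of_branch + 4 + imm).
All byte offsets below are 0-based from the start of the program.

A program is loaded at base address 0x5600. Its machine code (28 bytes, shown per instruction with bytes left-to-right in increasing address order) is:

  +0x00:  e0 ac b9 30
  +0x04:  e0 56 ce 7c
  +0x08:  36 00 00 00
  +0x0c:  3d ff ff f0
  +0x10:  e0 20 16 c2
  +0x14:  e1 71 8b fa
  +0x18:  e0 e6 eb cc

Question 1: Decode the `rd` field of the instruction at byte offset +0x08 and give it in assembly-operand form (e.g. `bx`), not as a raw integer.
+0x08: 36 00 00 00 ⇒ word 0x36000000 (big)
  op=0x36000000>>25=0x1b ⇒ pop (R)
  rd: (w>>22)&0x7=0x0 → ax

ax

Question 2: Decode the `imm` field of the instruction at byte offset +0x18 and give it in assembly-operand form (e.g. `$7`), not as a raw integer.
+0x18: e0 e6 eb cc ⇒ word 0xe0e6ebcc (big)
  op=0xe0e6ebcc>>25=0x70 ⇒ addi (RI)
  rd@[24:22]=0x3 ⇒ dx
  imm@[21:0]=0x26ebcc ⇒ $2550732

$2550732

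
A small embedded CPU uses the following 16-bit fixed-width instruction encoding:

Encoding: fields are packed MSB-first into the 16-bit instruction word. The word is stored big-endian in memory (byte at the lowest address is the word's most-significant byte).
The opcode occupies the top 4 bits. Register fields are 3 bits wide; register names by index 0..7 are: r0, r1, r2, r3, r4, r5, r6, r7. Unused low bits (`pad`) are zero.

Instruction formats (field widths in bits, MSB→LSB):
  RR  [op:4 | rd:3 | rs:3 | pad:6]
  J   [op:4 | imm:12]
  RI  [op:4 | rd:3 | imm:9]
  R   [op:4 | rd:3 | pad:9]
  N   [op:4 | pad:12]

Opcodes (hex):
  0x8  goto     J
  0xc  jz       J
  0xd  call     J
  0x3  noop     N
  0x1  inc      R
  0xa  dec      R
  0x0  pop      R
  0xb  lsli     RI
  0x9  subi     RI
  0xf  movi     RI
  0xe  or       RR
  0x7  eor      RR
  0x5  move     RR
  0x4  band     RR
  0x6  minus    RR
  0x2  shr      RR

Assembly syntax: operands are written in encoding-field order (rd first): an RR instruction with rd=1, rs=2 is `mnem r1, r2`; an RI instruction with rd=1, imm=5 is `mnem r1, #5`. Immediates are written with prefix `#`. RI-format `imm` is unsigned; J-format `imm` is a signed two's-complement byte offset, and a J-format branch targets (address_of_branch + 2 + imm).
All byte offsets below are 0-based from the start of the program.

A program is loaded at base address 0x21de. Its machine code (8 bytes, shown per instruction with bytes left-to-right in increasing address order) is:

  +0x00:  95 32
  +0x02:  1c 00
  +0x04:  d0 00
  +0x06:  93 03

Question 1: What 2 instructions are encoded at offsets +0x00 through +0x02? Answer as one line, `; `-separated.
off 0x00: read 95 32 as big → 0x9532
  top 4b → 0x9 → subi [RI]
  rd: (w>>9)&0x7=0x2 → r2
  imm: (w>>0)&0x1ff=0x132 → #306
off 0x02: read 1c 00 as big → 0x1c00
  top 4b → 0x1 → inc [R]
  rd: (w>>9)&0x7=0x6 → r6

subi r2, #306; inc r6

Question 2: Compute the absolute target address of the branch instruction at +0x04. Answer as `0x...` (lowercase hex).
0x21e4

[04] d0 00 → 0xd000
  top 4b → 0xd → call [J]
  [11:0] imm=0 = #0
  target = base 0x21de + off 0x04 + 2 + imm 0 = 0x21e4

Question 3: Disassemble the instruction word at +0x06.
subi r1, #259

+0x06: 93 03 ⇒ word 0x9303 (big)
  top 4b → 0x9 → subi [RI]
  [11:9] rd=1 = r1
  [8:0] imm=259 = #259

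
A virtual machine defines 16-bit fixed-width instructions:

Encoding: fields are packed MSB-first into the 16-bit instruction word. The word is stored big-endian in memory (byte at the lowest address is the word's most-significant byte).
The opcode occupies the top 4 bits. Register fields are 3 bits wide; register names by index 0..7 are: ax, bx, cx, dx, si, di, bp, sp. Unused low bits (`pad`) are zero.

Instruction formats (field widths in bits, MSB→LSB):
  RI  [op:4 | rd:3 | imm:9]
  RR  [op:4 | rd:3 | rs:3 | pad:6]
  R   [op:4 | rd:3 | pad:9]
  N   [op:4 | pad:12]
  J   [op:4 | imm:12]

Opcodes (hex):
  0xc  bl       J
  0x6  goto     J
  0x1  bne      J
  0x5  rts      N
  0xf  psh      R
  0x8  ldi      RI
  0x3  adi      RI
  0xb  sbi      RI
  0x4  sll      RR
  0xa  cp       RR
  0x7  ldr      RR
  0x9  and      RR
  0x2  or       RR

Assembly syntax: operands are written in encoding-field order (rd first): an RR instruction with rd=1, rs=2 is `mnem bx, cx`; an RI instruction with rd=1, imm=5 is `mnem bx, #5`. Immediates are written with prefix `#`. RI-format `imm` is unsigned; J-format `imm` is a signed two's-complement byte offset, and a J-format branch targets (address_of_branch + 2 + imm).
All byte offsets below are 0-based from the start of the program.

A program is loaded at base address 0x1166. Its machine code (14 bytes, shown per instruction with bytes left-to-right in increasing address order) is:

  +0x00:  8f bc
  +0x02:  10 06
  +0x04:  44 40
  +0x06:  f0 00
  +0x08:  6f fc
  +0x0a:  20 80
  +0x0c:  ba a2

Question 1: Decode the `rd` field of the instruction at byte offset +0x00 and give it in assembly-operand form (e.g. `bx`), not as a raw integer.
[00] 8f bc → 0x8fbc
  opcode bits[15:12]=0x8: ldi/RI
  rd@[11:9]=0x7 ⇒ sp
  imm@[8:0]=0x1bc ⇒ #444

sp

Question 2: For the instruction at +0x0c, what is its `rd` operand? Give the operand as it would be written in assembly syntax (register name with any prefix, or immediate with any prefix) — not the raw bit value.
off 0x0c: read ba a2 as big → 0xbaa2
  top 4b → 0xb → sbi [RI]
  [11:9] rd=5 = di
  [8:0] imm=162 = #162

di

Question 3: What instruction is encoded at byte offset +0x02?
[02] 10 06 → 0x1006
  op=0x1006>>12=0x1 ⇒ bne (J)
  imm: (w>>0)&0xfff=0x6 → #6

bne #6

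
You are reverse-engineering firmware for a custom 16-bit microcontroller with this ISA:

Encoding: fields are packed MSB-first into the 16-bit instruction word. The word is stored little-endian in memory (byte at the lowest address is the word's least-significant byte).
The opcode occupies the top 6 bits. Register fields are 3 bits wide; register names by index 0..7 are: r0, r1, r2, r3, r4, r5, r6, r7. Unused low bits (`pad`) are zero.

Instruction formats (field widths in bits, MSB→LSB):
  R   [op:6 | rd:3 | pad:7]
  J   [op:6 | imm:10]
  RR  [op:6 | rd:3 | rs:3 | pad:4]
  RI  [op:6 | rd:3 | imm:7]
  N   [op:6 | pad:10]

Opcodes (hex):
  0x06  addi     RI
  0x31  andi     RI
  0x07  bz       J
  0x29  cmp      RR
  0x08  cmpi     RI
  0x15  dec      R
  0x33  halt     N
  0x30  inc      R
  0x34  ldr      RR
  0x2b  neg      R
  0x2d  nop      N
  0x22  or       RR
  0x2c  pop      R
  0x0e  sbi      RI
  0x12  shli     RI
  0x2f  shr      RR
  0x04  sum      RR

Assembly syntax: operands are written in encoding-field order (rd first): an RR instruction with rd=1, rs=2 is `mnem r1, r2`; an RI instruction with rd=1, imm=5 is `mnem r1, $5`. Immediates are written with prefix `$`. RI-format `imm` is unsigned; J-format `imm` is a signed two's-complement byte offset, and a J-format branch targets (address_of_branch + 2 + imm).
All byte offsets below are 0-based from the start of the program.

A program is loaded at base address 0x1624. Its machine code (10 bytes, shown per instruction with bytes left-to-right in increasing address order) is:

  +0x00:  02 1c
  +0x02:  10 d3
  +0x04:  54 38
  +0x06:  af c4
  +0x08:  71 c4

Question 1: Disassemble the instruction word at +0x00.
bz $2

@+00  little-endian(02 1c) = 0x1c02
  opcode bits[15:10]=0x7: bz/J
  imm: (w>>0)&0x3ff=0x2 → $2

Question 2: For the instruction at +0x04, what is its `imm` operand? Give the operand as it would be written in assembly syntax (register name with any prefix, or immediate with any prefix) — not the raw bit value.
$84

[04] 54 38 → 0x3854
  top 6b → 0xe → sbi [RI]
  [9:7] rd=0 = r0
  [6:0] imm=84 = $84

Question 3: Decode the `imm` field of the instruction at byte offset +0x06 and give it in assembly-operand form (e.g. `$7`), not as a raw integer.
@+06  little-endian(af c4) = 0xc4af
  opcode bits[15:10]=0x31: andi/RI
  rd@[9:7]=0x1 ⇒ r1
  imm@[6:0]=0x2f ⇒ $47

$47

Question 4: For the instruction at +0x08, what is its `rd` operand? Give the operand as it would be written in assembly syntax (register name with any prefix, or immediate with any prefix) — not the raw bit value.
+0x08: 71 c4 ⇒ word 0xc471 (little)
  top 6b → 0x31 → andi [RI]
  [9:7] rd=0 = r0
  [6:0] imm=113 = $113

r0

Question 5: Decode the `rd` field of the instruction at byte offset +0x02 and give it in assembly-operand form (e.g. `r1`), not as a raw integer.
r6

@+02  little-endian(10 d3) = 0xd310
  top 6b → 0x34 → ldr [RR]
  rd@[9:7]=0x6 ⇒ r6
  rs@[6:4]=0x1 ⇒ r1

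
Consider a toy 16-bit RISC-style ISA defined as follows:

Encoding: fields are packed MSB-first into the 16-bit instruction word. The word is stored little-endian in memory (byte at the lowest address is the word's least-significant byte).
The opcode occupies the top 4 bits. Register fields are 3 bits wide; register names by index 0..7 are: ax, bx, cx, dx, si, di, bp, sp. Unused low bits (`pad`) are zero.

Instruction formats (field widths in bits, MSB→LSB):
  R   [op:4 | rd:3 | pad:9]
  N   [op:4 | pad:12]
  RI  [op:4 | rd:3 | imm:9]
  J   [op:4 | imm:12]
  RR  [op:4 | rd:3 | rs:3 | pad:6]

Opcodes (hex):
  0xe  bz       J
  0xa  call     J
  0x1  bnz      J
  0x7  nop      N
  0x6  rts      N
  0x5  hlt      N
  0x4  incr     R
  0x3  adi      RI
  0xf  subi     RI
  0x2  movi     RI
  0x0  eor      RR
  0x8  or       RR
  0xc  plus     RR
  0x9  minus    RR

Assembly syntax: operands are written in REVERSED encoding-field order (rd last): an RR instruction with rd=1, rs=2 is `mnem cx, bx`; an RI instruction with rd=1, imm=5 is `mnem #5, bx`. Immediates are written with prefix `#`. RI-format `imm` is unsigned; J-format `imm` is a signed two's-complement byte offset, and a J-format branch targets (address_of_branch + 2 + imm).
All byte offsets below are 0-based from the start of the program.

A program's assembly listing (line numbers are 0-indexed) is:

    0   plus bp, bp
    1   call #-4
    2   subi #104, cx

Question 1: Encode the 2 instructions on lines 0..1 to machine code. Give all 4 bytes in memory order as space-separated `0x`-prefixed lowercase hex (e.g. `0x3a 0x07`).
line 0 (plus): pack op=0xc:4|rd=6:3|rs=6:3|pad=0:6 = 0xcd80; little→ 80 cd
line 1 (call): pack op=0xa:4|imm=-4:12 = 0xaffc; little→ fc af

0x80 0xcd 0xfc 0xaf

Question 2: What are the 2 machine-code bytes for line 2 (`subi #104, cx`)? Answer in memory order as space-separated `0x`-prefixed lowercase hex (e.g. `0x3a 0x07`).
0x68 0xf4

2. subi fields op=0xf:4|rd=2:3|imm=104:9 → word f468h → 68 f4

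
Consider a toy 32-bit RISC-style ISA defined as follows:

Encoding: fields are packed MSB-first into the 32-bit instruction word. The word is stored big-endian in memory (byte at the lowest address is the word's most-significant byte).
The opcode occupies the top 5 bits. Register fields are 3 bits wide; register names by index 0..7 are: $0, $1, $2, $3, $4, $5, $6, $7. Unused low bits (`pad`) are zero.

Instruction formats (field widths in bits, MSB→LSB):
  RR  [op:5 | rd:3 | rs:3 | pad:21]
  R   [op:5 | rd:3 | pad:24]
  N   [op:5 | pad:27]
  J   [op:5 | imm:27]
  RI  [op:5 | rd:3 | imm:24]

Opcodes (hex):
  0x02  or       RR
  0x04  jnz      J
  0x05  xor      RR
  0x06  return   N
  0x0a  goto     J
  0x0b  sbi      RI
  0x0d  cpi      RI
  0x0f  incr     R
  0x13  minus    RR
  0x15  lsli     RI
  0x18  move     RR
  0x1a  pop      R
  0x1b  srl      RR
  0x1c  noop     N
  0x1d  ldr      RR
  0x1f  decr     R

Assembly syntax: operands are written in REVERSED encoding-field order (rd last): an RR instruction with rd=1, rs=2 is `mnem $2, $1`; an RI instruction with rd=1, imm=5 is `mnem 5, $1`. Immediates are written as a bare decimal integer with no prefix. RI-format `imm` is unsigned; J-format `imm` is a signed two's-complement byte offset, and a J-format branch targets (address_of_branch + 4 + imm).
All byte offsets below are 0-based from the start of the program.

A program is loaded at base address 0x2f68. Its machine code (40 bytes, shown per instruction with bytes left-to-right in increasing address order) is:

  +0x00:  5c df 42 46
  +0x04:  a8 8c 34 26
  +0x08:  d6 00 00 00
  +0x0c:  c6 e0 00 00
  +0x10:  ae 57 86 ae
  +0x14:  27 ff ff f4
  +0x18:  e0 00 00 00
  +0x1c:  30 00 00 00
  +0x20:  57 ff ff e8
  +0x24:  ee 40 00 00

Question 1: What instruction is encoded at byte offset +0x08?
@+08  big-endian(d6 00 00 00) = 0xd6000000
  opcode bits[31:27]=0x1a: pop/R
  rd@[26:24]=0x6 ⇒ $6

pop $6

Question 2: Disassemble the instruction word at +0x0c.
move $7, $6

@+0c  big-endian(c6 e0 00 00) = 0xc6e00000
  top 5b → 0x18 → move [RR]
  [26:24] rd=6 = $6
  [23:21] rs=7 = $7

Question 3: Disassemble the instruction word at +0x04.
lsli 9188390, $0

[04] a8 8c 34 26 → 0xa88c3426
  opcode bits[31:27]=0x15: lsli/RI
  rd: (w>>24)&0x7=0x0 → $0
  imm: (w>>0)&0xffffff=0x8c3426 → 9188390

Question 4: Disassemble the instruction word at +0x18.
noop

off 0x18: read e0 00 00 00 as big → 0xe0000000
  top 5b → 0x1c → noop [N]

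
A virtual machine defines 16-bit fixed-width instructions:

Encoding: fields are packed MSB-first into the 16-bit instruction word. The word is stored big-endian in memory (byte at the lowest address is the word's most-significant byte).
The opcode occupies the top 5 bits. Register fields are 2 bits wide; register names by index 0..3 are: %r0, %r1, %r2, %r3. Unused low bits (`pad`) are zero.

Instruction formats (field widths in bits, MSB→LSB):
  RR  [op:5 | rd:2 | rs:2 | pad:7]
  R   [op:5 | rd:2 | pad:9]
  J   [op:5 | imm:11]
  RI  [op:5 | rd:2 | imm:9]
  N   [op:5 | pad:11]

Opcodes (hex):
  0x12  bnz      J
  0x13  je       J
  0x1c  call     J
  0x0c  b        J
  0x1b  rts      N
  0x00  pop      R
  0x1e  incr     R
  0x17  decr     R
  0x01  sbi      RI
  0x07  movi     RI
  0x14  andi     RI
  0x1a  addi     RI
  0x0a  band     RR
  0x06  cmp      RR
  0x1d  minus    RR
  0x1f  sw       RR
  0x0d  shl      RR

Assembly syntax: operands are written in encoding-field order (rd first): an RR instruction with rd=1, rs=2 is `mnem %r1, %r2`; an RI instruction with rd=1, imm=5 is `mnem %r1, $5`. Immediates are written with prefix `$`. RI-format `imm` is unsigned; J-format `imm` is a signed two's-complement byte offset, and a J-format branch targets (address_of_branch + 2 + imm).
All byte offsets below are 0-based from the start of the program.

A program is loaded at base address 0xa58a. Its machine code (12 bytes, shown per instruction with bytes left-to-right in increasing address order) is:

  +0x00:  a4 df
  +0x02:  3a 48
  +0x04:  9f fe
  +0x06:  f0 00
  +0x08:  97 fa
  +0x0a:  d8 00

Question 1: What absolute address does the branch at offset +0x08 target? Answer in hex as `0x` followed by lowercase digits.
+0x08: 97 fa ⇒ word 0x97fa (big)
  top 5b → 0x12 → bnz [J]
  [10:0] imm=2042 (s11→-6) = $-6
  target = base 0xa58a + off 0x08 + 2 + imm -6 = 0xa58e

0xa58e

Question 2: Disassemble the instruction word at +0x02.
[02] 3a 48 → 0x3a48
  op=0x3a48>>11=0x7 ⇒ movi (RI)
  rd: (w>>9)&0x3=0x1 → %r1
  imm: (w>>0)&0x1ff=0x48 → $72

movi %r1, $72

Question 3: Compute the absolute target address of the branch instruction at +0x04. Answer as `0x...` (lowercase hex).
off 0x04: read 9f fe as big → 0x9ffe
  opcode bits[15:11]=0x13: je/J
  [10:0] imm=2046 (s11→-2) = $-2
  target = base 0xa58a + off 0x04 + 2 + imm -2 = 0xa58e

0xa58e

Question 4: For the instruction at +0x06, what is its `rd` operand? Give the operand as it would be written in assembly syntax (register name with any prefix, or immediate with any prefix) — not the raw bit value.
%r0

off 0x06: read f0 00 as big → 0xf000
  top 5b → 0x1e → incr [R]
  rd@[10:9]=0x0 ⇒ %r0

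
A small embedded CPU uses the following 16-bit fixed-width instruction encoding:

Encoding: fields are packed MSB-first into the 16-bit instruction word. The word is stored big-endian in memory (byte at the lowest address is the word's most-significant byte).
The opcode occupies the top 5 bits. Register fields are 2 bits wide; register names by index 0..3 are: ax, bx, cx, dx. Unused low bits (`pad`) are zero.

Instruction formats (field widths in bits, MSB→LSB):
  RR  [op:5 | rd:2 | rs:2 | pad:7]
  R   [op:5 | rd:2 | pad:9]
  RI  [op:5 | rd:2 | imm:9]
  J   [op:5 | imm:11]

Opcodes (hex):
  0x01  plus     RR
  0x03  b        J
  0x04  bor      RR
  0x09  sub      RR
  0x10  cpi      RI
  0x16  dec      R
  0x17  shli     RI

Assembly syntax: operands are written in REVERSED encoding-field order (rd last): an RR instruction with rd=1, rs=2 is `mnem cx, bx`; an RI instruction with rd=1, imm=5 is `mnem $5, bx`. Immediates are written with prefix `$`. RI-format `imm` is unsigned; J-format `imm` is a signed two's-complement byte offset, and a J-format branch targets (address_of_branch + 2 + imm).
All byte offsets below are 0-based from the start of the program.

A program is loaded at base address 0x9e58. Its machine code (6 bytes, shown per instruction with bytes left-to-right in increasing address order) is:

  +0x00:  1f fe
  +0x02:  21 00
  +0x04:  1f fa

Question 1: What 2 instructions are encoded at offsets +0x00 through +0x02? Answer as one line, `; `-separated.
+0x00: 1f fe ⇒ word 0x1ffe (big)
  op=0x1ffe>>11=0x3 ⇒ b (J)
  [10:0] imm=2046 (s11→-2) = $-2
+0x02: 21 00 ⇒ word 0x2100 (big)
  op=0x2100>>11=0x4 ⇒ bor (RR)
  [10:9] rd=0 = ax
  [8:7] rs=2 = cx

b $-2; bor cx, ax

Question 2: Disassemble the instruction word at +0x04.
b $-6

off 0x04: read 1f fa as big → 0x1ffa
  op=0x1ffa>>11=0x3 ⇒ b (J)
  imm@[10:0]=0x7fa (s11→-6) ⇒ $-6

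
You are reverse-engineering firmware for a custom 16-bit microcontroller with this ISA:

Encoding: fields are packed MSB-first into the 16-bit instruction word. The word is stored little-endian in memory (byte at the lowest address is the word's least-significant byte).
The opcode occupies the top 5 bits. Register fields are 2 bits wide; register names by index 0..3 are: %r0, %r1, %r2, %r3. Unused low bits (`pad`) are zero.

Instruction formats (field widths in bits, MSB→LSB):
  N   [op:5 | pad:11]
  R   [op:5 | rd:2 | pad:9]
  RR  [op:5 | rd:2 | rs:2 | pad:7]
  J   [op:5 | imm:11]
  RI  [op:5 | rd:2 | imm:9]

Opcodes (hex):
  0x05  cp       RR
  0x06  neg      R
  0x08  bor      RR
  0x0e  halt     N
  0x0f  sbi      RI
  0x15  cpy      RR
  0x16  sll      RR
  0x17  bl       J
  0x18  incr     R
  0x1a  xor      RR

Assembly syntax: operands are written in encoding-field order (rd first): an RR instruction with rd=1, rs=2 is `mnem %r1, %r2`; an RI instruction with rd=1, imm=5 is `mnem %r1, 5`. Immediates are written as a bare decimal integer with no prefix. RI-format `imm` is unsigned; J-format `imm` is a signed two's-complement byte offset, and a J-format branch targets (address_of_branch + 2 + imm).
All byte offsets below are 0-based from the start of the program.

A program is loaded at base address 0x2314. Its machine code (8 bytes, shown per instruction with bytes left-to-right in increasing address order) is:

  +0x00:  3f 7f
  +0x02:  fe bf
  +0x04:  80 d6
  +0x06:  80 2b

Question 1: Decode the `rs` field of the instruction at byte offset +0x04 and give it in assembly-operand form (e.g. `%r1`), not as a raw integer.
%r1

+0x04: 80 d6 ⇒ word 0xd680 (little)
  top 5b → 0x1a → xor [RR]
  rd@[10:9]=0x3 ⇒ %r3
  rs@[8:7]=0x1 ⇒ %r1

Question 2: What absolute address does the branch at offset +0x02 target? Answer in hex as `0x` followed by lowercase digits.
[02] fe bf → 0xbffe
  op=0xbffe>>11=0x17 ⇒ bl (J)
  imm: (w>>0)&0x7ff=0x7fe (s11→-2) → -2
  target = base 0x2314 + off 0x02 + 2 + imm -2 = 0x2316

0x2316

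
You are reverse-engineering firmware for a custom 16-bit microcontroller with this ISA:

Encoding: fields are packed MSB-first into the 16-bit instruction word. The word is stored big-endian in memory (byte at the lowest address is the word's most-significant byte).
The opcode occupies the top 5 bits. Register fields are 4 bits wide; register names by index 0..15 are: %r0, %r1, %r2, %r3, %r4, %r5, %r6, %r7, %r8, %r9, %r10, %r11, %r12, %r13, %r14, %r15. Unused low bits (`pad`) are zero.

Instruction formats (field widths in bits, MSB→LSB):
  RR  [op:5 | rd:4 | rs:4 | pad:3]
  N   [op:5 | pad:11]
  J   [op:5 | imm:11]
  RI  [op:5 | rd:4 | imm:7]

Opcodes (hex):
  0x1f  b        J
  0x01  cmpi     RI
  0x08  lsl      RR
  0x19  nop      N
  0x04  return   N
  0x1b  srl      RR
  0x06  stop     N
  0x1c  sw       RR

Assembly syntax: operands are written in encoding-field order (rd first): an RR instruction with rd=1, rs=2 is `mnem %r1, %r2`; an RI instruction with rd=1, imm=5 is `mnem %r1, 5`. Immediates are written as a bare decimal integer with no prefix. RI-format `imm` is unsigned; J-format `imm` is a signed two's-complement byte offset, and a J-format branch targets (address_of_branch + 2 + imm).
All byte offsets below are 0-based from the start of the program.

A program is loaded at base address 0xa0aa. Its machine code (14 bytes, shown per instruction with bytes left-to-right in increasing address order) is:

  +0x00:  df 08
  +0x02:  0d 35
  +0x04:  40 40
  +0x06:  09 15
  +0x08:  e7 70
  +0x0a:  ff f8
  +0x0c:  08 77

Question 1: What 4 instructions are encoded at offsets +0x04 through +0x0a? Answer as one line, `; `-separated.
@+04  big-endian(40 40) = 0x4040
  op=0x4040>>11=0x8 ⇒ lsl (RR)
  [10:7] rd=0 = %r0
  [6:3] rs=8 = %r8
@+06  big-endian(09 15) = 0x0915
  op=0x0915>>11=0x1 ⇒ cmpi (RI)
  [10:7] rd=2 = %r2
  [6:0] imm=21 = 21
@+08  big-endian(e7 70) = 0xe770
  op=0xe770>>11=0x1c ⇒ sw (RR)
  [10:7] rd=14 = %r14
  [6:3] rs=14 = %r14
@+0a  big-endian(ff f8) = 0xfff8
  op=0xfff8>>11=0x1f ⇒ b (J)
  [10:0] imm=2040 (s11→-8) = -8

lsl %r0, %r8; cmpi %r2, 21; sw %r14, %r14; b -8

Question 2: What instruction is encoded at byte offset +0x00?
@+00  big-endian(df 08) = 0xdf08
  op=0xdf08>>11=0x1b ⇒ srl (RR)
  rd@[10:7]=0xe ⇒ %r14
  rs@[6:3]=0x1 ⇒ %r1

srl %r14, %r1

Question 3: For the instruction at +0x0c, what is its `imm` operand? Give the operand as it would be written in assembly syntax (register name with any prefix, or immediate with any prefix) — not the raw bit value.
[0c] 08 77 → 0x0877
  op=0x0877>>11=0x1 ⇒ cmpi (RI)
  [10:7] rd=0 = %r0
  [6:0] imm=119 = 119

119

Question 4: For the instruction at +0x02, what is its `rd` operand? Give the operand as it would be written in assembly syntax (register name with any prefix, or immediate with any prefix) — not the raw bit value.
%r10

@+02  big-endian(0d 35) = 0x0d35
  op=0x0d35>>11=0x1 ⇒ cmpi (RI)
  [10:7] rd=10 = %r10
  [6:0] imm=53 = 53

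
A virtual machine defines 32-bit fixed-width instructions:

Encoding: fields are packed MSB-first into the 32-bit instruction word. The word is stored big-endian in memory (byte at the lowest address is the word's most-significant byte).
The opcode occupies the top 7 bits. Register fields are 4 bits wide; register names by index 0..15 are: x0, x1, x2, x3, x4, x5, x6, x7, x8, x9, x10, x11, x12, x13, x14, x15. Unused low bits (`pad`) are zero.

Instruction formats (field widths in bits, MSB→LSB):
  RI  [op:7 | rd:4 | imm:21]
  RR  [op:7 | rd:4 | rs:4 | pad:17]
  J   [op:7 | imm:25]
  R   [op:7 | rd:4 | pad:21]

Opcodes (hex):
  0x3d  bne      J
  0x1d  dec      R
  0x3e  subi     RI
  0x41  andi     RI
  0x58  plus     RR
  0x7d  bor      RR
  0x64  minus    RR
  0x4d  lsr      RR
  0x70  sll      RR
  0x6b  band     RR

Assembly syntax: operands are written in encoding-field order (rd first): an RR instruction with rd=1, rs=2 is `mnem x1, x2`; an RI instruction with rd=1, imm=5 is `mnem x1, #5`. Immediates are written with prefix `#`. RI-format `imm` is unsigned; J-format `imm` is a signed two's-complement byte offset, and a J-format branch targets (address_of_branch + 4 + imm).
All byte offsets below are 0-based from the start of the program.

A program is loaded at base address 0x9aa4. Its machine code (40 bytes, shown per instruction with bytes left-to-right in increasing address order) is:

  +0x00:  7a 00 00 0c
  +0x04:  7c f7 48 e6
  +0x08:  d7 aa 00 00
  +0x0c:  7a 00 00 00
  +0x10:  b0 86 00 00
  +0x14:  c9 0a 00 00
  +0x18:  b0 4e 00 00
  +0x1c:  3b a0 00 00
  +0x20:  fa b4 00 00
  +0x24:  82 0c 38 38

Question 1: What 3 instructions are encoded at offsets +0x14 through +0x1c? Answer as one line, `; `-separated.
minus x8, x5; plus x2, x7; dec x13

[14] c9 0a 00 00 → 0xc90a0000
  top 7b → 0x64 → minus [RR]
  rd: (w>>21)&0xf=0x8 → x8
  rs: (w>>17)&0xf=0x5 → x5
[18] b0 4e 00 00 → 0xb04e0000
  top 7b → 0x58 → plus [RR]
  rd: (w>>21)&0xf=0x2 → x2
  rs: (w>>17)&0xf=0x7 → x7
[1c] 3b a0 00 00 → 0x3ba00000
  top 7b → 0x1d → dec [R]
  rd: (w>>21)&0xf=0xd → x13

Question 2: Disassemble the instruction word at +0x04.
subi x7, #1525990

off 0x04: read 7c f7 48 e6 as big → 0x7cf748e6
  op=0x7cf748e6>>25=0x3e ⇒ subi (RI)
  rd: (w>>21)&0xf=0x7 → x7
  imm: (w>>0)&0x1fffff=0x1748e6 → #1525990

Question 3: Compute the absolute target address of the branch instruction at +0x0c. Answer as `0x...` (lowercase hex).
0x9ab4

off 0x0c: read 7a 00 00 00 as big → 0x7a000000
  top 7b → 0x3d → bne [J]
  [24:0] imm=0 = #0
  target = base 0x9aa4 + off 0x0c + 4 + imm 0 = 0x9ab4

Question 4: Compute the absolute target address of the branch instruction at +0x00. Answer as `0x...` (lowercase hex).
0x9ab4

[00] 7a 00 00 0c → 0x7a00000c
  op=0x7a00000c>>25=0x3d ⇒ bne (J)
  [24:0] imm=12 = #12
  target = base 0x9aa4 + off 0x00 + 4 + imm 12 = 0x9ab4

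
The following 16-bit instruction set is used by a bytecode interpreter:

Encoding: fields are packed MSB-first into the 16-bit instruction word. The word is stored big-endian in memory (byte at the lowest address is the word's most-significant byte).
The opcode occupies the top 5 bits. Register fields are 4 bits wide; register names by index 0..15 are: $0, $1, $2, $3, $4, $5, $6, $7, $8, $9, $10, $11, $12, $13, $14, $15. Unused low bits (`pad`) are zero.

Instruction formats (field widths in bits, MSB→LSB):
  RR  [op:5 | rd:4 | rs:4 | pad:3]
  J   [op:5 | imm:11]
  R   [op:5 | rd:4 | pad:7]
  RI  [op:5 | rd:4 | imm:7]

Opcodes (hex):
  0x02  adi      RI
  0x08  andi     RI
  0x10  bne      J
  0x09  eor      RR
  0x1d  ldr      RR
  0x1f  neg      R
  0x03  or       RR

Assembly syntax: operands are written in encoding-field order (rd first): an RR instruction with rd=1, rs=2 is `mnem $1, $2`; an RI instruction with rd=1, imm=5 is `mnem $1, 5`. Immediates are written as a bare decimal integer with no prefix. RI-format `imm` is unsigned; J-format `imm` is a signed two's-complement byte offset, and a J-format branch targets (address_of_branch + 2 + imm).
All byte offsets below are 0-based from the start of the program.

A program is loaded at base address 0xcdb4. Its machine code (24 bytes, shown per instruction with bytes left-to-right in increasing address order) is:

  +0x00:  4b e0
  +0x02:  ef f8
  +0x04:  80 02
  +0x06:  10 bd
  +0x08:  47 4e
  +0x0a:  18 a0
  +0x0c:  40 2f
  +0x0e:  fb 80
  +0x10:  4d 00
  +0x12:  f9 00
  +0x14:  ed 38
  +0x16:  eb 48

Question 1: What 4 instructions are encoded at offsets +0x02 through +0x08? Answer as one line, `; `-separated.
ldr $15, $15; bne 2; adi $1, 61; andi $14, 78

[02] ef f8 → 0xeff8
  opcode bits[15:11]=0x1d: ldr/RR
  [10:7] rd=15 = $15
  [6:3] rs=15 = $15
[04] 80 02 → 0x8002
  opcode bits[15:11]=0x10: bne/J
  [10:0] imm=2 = 2
[06] 10 bd → 0x10bd
  opcode bits[15:11]=0x2: adi/RI
  [10:7] rd=1 = $1
  [6:0] imm=61 = 61
[08] 47 4e → 0x474e
  opcode bits[15:11]=0x8: andi/RI
  [10:7] rd=14 = $14
  [6:0] imm=78 = 78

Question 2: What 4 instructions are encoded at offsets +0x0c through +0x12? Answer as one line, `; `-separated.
+0x0c: 40 2f ⇒ word 0x402f (big)
  opcode bits[15:11]=0x8: andi/RI
  rd: (w>>7)&0xf=0x0 → $0
  imm: (w>>0)&0x7f=0x2f → 47
+0x0e: fb 80 ⇒ word 0xfb80 (big)
  opcode bits[15:11]=0x1f: neg/R
  rd: (w>>7)&0xf=0x7 → $7
+0x10: 4d 00 ⇒ word 0x4d00 (big)
  opcode bits[15:11]=0x9: eor/RR
  rd: (w>>7)&0xf=0xa → $10
  rs: (w>>3)&0xf=0x0 → $0
+0x12: f9 00 ⇒ word 0xf900 (big)
  opcode bits[15:11]=0x1f: neg/R
  rd: (w>>7)&0xf=0x2 → $2

andi $0, 47; neg $7; eor $10, $0; neg $2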